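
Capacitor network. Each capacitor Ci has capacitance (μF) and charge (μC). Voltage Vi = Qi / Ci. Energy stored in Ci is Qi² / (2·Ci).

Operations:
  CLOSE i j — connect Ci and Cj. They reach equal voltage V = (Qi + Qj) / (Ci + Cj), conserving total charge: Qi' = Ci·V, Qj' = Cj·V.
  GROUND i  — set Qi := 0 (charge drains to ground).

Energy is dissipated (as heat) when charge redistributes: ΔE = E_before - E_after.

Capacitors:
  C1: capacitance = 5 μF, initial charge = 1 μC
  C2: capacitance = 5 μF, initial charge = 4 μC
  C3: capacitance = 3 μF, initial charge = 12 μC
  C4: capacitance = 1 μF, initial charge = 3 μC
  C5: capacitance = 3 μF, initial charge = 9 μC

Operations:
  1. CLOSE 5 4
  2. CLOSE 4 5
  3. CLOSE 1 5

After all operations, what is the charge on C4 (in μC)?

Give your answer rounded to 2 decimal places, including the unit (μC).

Initial: C1(5μF, Q=1μC, V=0.20V), C2(5μF, Q=4μC, V=0.80V), C3(3μF, Q=12μC, V=4.00V), C4(1μF, Q=3μC, V=3.00V), C5(3μF, Q=9μC, V=3.00V)
Op 1: CLOSE 5-4: Q_total=12.00, C_total=4.00, V=3.00; Q5=9.00, Q4=3.00; dissipated=0.000
Op 2: CLOSE 4-5: Q_total=12.00, C_total=4.00, V=3.00; Q4=3.00, Q5=9.00; dissipated=0.000
Op 3: CLOSE 1-5: Q_total=10.00, C_total=8.00, V=1.25; Q1=6.25, Q5=3.75; dissipated=7.350
Final charges: Q1=6.25, Q2=4.00, Q3=12.00, Q4=3.00, Q5=3.75

Answer: 3.00 μC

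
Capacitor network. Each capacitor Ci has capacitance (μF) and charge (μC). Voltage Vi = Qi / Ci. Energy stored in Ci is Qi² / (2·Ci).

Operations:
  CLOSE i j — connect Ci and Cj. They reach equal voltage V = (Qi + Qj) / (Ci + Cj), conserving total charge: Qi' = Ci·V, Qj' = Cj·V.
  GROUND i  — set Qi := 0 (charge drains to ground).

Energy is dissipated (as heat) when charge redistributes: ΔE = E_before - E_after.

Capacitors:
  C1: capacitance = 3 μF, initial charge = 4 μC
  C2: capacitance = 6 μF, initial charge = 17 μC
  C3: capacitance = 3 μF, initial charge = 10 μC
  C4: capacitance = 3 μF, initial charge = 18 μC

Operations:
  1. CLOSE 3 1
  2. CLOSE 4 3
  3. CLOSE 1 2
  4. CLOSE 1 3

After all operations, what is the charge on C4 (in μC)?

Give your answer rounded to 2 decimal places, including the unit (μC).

Answer: 12.50 μC

Derivation:
Initial: C1(3μF, Q=4μC, V=1.33V), C2(6μF, Q=17μC, V=2.83V), C3(3μF, Q=10μC, V=3.33V), C4(3μF, Q=18μC, V=6.00V)
Op 1: CLOSE 3-1: Q_total=14.00, C_total=6.00, V=2.33; Q3=7.00, Q1=7.00; dissipated=3.000
Op 2: CLOSE 4-3: Q_total=25.00, C_total=6.00, V=4.17; Q4=12.50, Q3=12.50; dissipated=10.083
Op 3: CLOSE 1-2: Q_total=24.00, C_total=9.00, V=2.67; Q1=8.00, Q2=16.00; dissipated=0.250
Op 4: CLOSE 1-3: Q_total=20.50, C_total=6.00, V=3.42; Q1=10.25, Q3=10.25; dissipated=1.688
Final charges: Q1=10.25, Q2=16.00, Q3=10.25, Q4=12.50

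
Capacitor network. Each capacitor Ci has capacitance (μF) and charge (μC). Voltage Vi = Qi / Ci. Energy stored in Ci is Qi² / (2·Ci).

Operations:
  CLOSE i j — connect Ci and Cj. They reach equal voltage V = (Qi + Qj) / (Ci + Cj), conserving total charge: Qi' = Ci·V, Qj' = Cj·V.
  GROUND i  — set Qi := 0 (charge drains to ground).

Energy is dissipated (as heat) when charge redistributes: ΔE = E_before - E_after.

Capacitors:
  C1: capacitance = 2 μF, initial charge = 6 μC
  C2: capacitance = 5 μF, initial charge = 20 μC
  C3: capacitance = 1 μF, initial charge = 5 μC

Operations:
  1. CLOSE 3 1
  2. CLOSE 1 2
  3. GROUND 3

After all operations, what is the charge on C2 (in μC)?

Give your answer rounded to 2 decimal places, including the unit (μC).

Answer: 19.52 μC

Derivation:
Initial: C1(2μF, Q=6μC, V=3.00V), C2(5μF, Q=20μC, V=4.00V), C3(1μF, Q=5μC, V=5.00V)
Op 1: CLOSE 3-1: Q_total=11.00, C_total=3.00, V=3.67; Q3=3.67, Q1=7.33; dissipated=1.333
Op 2: CLOSE 1-2: Q_total=27.33, C_total=7.00, V=3.90; Q1=7.81, Q2=19.52; dissipated=0.079
Op 3: GROUND 3: Q3=0; energy lost=6.722
Final charges: Q1=7.81, Q2=19.52, Q3=0.00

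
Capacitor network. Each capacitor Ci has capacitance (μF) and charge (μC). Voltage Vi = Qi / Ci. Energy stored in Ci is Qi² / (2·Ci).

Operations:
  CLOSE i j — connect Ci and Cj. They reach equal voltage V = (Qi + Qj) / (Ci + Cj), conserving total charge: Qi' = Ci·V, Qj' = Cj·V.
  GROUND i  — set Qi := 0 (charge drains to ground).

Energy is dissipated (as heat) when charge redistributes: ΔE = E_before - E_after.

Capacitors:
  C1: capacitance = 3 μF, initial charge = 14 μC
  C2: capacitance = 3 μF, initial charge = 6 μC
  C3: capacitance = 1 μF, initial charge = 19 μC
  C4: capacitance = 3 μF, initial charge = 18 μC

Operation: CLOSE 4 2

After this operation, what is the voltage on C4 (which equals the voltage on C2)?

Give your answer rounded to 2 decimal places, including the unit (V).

Answer: 4.00 V

Derivation:
Initial: C1(3μF, Q=14μC, V=4.67V), C2(3μF, Q=6μC, V=2.00V), C3(1μF, Q=19μC, V=19.00V), C4(3μF, Q=18μC, V=6.00V)
Op 1: CLOSE 4-2: Q_total=24.00, C_total=6.00, V=4.00; Q4=12.00, Q2=12.00; dissipated=12.000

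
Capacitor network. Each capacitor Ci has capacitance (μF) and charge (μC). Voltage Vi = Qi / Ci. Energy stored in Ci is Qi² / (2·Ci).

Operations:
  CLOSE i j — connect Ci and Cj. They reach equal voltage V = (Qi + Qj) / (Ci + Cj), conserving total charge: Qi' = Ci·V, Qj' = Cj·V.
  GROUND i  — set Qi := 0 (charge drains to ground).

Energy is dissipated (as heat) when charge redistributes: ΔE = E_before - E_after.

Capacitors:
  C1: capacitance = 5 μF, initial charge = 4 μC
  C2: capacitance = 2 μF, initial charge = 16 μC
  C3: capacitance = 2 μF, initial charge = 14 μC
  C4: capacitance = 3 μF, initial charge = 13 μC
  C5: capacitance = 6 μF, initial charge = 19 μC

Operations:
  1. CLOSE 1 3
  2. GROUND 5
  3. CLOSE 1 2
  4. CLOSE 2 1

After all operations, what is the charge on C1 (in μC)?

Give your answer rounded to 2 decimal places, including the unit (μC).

Answer: 20.61 μC

Derivation:
Initial: C1(5μF, Q=4μC, V=0.80V), C2(2μF, Q=16μC, V=8.00V), C3(2μF, Q=14μC, V=7.00V), C4(3μF, Q=13μC, V=4.33V), C5(6μF, Q=19μC, V=3.17V)
Op 1: CLOSE 1-3: Q_total=18.00, C_total=7.00, V=2.57; Q1=12.86, Q3=5.14; dissipated=27.457
Op 2: GROUND 5: Q5=0; energy lost=30.083
Op 3: CLOSE 1-2: Q_total=28.86, C_total=7.00, V=4.12; Q1=20.61, Q2=8.24; dissipated=21.050
Op 4: CLOSE 2-1: Q_total=28.86, C_total=7.00, V=4.12; Q2=8.24, Q1=20.61; dissipated=0.000
Final charges: Q1=20.61, Q2=8.24, Q3=5.14, Q4=13.00, Q5=0.00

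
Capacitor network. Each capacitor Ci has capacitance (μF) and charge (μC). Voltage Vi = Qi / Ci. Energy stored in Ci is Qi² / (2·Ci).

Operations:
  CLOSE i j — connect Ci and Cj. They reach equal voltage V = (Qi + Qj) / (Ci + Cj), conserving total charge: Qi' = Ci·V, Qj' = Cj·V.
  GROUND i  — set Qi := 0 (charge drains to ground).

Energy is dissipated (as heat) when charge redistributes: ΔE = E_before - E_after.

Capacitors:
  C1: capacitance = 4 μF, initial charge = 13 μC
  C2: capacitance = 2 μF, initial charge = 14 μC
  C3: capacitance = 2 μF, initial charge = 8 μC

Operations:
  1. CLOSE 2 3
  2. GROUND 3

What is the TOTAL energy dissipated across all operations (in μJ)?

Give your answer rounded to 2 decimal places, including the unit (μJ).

Initial: C1(4μF, Q=13μC, V=3.25V), C2(2μF, Q=14μC, V=7.00V), C3(2μF, Q=8μC, V=4.00V)
Op 1: CLOSE 2-3: Q_total=22.00, C_total=4.00, V=5.50; Q2=11.00, Q3=11.00; dissipated=4.500
Op 2: GROUND 3: Q3=0; energy lost=30.250
Total dissipated: 34.750 μJ

Answer: 34.75 μJ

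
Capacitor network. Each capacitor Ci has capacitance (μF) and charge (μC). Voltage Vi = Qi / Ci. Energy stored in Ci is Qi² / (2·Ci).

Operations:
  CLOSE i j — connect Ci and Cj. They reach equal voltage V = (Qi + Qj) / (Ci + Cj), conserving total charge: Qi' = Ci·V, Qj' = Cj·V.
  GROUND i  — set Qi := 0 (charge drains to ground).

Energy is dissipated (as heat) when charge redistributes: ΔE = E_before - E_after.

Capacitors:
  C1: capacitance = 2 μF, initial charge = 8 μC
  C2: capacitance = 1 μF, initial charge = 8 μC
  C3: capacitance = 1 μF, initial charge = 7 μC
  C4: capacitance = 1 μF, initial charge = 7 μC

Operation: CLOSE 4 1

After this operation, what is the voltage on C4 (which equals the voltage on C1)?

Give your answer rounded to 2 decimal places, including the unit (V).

Answer: 5.00 V

Derivation:
Initial: C1(2μF, Q=8μC, V=4.00V), C2(1μF, Q=8μC, V=8.00V), C3(1μF, Q=7μC, V=7.00V), C4(1μF, Q=7μC, V=7.00V)
Op 1: CLOSE 4-1: Q_total=15.00, C_total=3.00, V=5.00; Q4=5.00, Q1=10.00; dissipated=3.000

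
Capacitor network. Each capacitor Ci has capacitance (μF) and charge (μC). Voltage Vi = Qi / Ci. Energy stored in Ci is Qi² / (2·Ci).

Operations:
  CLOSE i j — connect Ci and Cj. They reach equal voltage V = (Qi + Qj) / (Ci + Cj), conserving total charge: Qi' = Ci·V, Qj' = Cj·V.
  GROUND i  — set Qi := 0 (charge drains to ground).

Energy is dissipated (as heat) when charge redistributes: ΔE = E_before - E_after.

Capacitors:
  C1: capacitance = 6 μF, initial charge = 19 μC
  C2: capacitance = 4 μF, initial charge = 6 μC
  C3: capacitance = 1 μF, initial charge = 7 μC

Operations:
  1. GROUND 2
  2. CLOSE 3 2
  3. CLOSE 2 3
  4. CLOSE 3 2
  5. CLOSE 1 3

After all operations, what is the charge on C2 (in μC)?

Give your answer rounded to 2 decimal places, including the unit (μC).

Answer: 5.60 μC

Derivation:
Initial: C1(6μF, Q=19μC, V=3.17V), C2(4μF, Q=6μC, V=1.50V), C3(1μF, Q=7μC, V=7.00V)
Op 1: GROUND 2: Q2=0; energy lost=4.500
Op 2: CLOSE 3-2: Q_total=7.00, C_total=5.00, V=1.40; Q3=1.40, Q2=5.60; dissipated=19.600
Op 3: CLOSE 2-3: Q_total=7.00, C_total=5.00, V=1.40; Q2=5.60, Q3=1.40; dissipated=0.000
Op 4: CLOSE 3-2: Q_total=7.00, C_total=5.00, V=1.40; Q3=1.40, Q2=5.60; dissipated=0.000
Op 5: CLOSE 1-3: Q_total=20.40, C_total=7.00, V=2.91; Q1=17.49, Q3=2.91; dissipated=1.338
Final charges: Q1=17.49, Q2=5.60, Q3=2.91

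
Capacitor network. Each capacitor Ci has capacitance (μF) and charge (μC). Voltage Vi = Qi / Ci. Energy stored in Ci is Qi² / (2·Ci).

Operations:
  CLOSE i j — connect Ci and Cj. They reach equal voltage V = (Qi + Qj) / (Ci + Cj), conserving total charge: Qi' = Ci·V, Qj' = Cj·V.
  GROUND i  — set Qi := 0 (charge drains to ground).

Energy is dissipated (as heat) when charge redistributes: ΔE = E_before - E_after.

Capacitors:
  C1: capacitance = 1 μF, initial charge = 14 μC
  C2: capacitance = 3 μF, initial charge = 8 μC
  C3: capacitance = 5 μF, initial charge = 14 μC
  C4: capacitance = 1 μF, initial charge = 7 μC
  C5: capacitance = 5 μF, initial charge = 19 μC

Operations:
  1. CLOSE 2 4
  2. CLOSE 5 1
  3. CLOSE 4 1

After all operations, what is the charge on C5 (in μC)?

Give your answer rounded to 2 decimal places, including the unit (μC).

Initial: C1(1μF, Q=14μC, V=14.00V), C2(3μF, Q=8μC, V=2.67V), C3(5μF, Q=14μC, V=2.80V), C4(1μF, Q=7μC, V=7.00V), C5(5μF, Q=19μC, V=3.80V)
Op 1: CLOSE 2-4: Q_total=15.00, C_total=4.00, V=3.75; Q2=11.25, Q4=3.75; dissipated=7.042
Op 2: CLOSE 5-1: Q_total=33.00, C_total=6.00, V=5.50; Q5=27.50, Q1=5.50; dissipated=43.350
Op 3: CLOSE 4-1: Q_total=9.25, C_total=2.00, V=4.62; Q4=4.62, Q1=4.62; dissipated=0.766
Final charges: Q1=4.62, Q2=11.25, Q3=14.00, Q4=4.62, Q5=27.50

Answer: 27.50 μC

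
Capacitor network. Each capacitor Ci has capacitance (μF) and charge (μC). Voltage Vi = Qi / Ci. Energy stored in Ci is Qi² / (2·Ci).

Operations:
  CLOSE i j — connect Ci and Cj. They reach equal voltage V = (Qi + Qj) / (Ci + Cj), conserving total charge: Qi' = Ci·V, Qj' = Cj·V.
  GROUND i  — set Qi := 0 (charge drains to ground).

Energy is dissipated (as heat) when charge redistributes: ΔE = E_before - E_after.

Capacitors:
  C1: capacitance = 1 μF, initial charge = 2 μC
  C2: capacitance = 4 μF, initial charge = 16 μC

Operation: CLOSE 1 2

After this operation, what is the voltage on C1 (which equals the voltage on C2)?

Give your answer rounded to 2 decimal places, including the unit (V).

Answer: 3.60 V

Derivation:
Initial: C1(1μF, Q=2μC, V=2.00V), C2(4μF, Q=16μC, V=4.00V)
Op 1: CLOSE 1-2: Q_total=18.00, C_total=5.00, V=3.60; Q1=3.60, Q2=14.40; dissipated=1.600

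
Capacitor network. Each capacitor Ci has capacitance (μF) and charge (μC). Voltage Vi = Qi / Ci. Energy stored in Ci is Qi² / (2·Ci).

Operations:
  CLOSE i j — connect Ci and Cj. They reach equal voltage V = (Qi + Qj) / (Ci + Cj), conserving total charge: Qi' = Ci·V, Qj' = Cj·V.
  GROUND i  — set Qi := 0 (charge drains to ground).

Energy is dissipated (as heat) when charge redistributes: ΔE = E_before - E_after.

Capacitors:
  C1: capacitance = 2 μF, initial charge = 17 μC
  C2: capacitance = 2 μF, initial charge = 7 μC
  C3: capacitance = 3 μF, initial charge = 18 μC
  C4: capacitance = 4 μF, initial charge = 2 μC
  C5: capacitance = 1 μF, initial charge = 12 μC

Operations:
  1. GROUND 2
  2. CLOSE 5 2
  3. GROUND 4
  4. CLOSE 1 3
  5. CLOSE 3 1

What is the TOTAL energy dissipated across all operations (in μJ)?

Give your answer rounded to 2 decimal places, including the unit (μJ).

Initial: C1(2μF, Q=17μC, V=8.50V), C2(2μF, Q=7μC, V=3.50V), C3(3μF, Q=18μC, V=6.00V), C4(4μF, Q=2μC, V=0.50V), C5(1μF, Q=12μC, V=12.00V)
Op 1: GROUND 2: Q2=0; energy lost=12.250
Op 2: CLOSE 5-2: Q_total=12.00, C_total=3.00, V=4.00; Q5=4.00, Q2=8.00; dissipated=48.000
Op 3: GROUND 4: Q4=0; energy lost=0.500
Op 4: CLOSE 1-3: Q_total=35.00, C_total=5.00, V=7.00; Q1=14.00, Q3=21.00; dissipated=3.750
Op 5: CLOSE 3-1: Q_total=35.00, C_total=5.00, V=7.00; Q3=21.00, Q1=14.00; dissipated=0.000
Total dissipated: 64.500 μJ

Answer: 64.50 μJ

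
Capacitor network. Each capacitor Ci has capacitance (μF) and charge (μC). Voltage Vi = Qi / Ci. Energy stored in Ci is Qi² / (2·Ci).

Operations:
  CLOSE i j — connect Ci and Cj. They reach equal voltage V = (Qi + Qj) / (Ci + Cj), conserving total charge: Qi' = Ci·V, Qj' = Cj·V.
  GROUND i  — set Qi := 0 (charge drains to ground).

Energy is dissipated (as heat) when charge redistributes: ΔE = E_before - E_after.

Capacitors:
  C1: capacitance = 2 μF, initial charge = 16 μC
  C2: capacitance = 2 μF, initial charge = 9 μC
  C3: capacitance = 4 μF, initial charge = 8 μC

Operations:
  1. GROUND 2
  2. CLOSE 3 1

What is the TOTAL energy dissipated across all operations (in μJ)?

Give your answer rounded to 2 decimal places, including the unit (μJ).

Answer: 44.25 μJ

Derivation:
Initial: C1(2μF, Q=16μC, V=8.00V), C2(2μF, Q=9μC, V=4.50V), C3(4μF, Q=8μC, V=2.00V)
Op 1: GROUND 2: Q2=0; energy lost=20.250
Op 2: CLOSE 3-1: Q_total=24.00, C_total=6.00, V=4.00; Q3=16.00, Q1=8.00; dissipated=24.000
Total dissipated: 44.250 μJ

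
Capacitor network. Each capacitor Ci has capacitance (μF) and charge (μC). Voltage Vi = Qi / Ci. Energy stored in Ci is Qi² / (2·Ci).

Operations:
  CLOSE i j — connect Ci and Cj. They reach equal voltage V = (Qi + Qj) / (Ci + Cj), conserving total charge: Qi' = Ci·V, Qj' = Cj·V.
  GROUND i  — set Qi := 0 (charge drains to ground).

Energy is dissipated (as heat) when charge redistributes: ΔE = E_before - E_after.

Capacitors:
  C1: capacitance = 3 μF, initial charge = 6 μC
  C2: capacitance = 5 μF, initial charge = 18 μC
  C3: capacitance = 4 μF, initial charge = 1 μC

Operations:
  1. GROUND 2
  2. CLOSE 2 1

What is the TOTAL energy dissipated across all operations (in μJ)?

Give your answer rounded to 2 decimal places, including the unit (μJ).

Answer: 36.15 μJ

Derivation:
Initial: C1(3μF, Q=6μC, V=2.00V), C2(5μF, Q=18μC, V=3.60V), C3(4μF, Q=1μC, V=0.25V)
Op 1: GROUND 2: Q2=0; energy lost=32.400
Op 2: CLOSE 2-1: Q_total=6.00, C_total=8.00, V=0.75; Q2=3.75, Q1=2.25; dissipated=3.750
Total dissipated: 36.150 μJ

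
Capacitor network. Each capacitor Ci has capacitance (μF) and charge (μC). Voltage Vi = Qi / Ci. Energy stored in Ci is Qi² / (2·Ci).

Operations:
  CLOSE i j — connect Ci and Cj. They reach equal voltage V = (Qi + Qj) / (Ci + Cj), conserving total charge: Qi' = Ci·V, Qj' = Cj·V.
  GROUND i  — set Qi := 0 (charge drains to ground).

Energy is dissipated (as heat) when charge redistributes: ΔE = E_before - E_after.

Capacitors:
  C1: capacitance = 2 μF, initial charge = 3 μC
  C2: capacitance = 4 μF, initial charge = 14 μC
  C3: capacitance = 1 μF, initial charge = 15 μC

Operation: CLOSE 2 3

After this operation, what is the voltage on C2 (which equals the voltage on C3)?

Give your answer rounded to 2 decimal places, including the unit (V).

Answer: 5.80 V

Derivation:
Initial: C1(2μF, Q=3μC, V=1.50V), C2(4μF, Q=14μC, V=3.50V), C3(1μF, Q=15μC, V=15.00V)
Op 1: CLOSE 2-3: Q_total=29.00, C_total=5.00, V=5.80; Q2=23.20, Q3=5.80; dissipated=52.900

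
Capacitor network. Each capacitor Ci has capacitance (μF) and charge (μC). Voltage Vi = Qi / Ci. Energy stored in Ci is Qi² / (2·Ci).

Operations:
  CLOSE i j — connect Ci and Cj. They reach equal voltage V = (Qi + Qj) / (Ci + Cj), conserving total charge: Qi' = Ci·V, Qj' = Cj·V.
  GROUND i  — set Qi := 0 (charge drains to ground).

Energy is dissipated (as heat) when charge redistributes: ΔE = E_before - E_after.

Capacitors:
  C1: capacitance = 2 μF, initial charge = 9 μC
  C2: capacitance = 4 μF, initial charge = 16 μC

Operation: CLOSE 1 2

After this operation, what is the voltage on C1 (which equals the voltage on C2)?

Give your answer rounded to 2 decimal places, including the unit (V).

Initial: C1(2μF, Q=9μC, V=4.50V), C2(4μF, Q=16μC, V=4.00V)
Op 1: CLOSE 1-2: Q_total=25.00, C_total=6.00, V=4.17; Q1=8.33, Q2=16.67; dissipated=0.167

Answer: 4.17 V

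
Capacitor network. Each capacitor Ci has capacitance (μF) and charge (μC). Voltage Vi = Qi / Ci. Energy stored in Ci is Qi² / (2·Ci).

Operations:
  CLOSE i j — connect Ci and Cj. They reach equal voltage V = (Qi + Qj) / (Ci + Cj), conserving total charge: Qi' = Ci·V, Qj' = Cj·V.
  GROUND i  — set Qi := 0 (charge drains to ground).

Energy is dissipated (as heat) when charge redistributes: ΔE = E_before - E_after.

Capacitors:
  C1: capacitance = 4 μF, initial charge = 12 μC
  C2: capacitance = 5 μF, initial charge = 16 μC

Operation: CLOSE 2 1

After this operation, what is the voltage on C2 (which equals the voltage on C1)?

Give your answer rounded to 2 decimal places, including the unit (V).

Initial: C1(4μF, Q=12μC, V=3.00V), C2(5μF, Q=16μC, V=3.20V)
Op 1: CLOSE 2-1: Q_total=28.00, C_total=9.00, V=3.11; Q2=15.56, Q1=12.44; dissipated=0.044

Answer: 3.11 V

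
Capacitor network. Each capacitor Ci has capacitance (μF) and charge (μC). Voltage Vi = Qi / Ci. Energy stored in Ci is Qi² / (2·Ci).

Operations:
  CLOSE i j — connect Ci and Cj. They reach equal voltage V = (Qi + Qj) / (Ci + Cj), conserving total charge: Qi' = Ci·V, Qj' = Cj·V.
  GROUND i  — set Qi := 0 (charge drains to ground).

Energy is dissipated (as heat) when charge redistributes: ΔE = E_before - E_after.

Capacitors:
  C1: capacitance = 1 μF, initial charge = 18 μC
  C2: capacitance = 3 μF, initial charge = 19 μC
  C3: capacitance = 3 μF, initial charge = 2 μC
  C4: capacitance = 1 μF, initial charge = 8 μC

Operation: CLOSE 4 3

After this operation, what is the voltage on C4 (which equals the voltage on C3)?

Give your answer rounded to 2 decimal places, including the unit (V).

Initial: C1(1μF, Q=18μC, V=18.00V), C2(3μF, Q=19μC, V=6.33V), C3(3μF, Q=2μC, V=0.67V), C4(1μF, Q=8μC, V=8.00V)
Op 1: CLOSE 4-3: Q_total=10.00, C_total=4.00, V=2.50; Q4=2.50, Q3=7.50; dissipated=20.167

Answer: 2.50 V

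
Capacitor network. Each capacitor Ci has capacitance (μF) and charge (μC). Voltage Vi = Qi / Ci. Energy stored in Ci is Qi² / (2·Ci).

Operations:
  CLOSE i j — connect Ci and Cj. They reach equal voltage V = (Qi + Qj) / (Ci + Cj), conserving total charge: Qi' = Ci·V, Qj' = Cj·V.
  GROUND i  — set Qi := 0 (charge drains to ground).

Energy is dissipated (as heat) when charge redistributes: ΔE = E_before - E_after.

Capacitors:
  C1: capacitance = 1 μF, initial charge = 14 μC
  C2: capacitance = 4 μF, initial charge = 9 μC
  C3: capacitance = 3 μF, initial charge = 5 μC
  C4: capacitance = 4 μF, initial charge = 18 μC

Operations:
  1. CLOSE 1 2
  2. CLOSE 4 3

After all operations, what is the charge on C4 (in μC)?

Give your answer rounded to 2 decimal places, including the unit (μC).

Answer: 13.14 μC

Derivation:
Initial: C1(1μF, Q=14μC, V=14.00V), C2(4μF, Q=9μC, V=2.25V), C3(3μF, Q=5μC, V=1.67V), C4(4μF, Q=18μC, V=4.50V)
Op 1: CLOSE 1-2: Q_total=23.00, C_total=5.00, V=4.60; Q1=4.60, Q2=18.40; dissipated=55.225
Op 2: CLOSE 4-3: Q_total=23.00, C_total=7.00, V=3.29; Q4=13.14, Q3=9.86; dissipated=6.881
Final charges: Q1=4.60, Q2=18.40, Q3=9.86, Q4=13.14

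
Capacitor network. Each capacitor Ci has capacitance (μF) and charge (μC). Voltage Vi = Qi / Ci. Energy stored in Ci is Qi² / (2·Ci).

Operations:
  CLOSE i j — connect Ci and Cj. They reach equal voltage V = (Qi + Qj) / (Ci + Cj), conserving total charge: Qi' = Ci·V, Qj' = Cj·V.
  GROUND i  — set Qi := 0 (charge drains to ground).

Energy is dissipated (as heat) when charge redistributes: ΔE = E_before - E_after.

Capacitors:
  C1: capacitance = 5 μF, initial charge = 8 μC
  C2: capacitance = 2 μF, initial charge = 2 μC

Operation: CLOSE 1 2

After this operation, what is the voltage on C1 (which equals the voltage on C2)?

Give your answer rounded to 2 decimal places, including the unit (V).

Initial: C1(5μF, Q=8μC, V=1.60V), C2(2μF, Q=2μC, V=1.00V)
Op 1: CLOSE 1-2: Q_total=10.00, C_total=7.00, V=1.43; Q1=7.14, Q2=2.86; dissipated=0.257

Answer: 1.43 V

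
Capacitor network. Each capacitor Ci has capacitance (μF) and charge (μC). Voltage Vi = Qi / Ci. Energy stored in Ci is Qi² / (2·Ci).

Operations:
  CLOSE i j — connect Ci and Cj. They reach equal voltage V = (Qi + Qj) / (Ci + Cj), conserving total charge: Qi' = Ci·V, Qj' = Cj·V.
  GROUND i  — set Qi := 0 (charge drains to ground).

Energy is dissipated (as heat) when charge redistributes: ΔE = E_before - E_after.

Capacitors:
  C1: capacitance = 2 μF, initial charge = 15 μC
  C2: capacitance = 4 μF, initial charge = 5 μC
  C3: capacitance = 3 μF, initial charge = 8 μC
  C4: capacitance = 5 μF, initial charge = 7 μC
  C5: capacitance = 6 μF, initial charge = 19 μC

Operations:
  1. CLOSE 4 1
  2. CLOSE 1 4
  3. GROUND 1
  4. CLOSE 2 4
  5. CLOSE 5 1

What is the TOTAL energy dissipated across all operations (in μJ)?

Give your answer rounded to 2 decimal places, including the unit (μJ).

Answer: 47.96 μJ

Derivation:
Initial: C1(2μF, Q=15μC, V=7.50V), C2(4μF, Q=5μC, V=1.25V), C3(3μF, Q=8μC, V=2.67V), C4(5μF, Q=7μC, V=1.40V), C5(6μF, Q=19μC, V=3.17V)
Op 1: CLOSE 4-1: Q_total=22.00, C_total=7.00, V=3.14; Q4=15.71, Q1=6.29; dissipated=26.579
Op 2: CLOSE 1-4: Q_total=22.00, C_total=7.00, V=3.14; Q1=6.29, Q4=15.71; dissipated=0.000
Op 3: GROUND 1: Q1=0; energy lost=9.878
Op 4: CLOSE 2-4: Q_total=20.71, C_total=9.00, V=2.30; Q2=9.21, Q4=11.51; dissipated=3.981
Op 5: CLOSE 5-1: Q_total=19.00, C_total=8.00, V=2.38; Q5=14.25, Q1=4.75; dissipated=7.521
Total dissipated: 47.958 μJ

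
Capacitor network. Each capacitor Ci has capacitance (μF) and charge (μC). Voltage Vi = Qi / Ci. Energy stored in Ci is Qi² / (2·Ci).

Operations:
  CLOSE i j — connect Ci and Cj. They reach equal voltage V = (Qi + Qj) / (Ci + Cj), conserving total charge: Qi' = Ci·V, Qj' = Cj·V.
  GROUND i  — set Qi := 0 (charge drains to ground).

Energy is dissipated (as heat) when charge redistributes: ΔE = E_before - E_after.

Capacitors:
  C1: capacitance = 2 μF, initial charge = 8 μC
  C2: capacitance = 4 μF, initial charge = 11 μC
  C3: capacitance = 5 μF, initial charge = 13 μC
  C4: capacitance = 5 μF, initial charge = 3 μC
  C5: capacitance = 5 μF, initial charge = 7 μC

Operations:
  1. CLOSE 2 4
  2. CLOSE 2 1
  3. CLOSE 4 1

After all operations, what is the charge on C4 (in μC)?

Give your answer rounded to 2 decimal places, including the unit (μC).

Initial: C1(2μF, Q=8μC, V=4.00V), C2(4μF, Q=11μC, V=2.75V), C3(5μF, Q=13μC, V=2.60V), C4(5μF, Q=3μC, V=0.60V), C5(5μF, Q=7μC, V=1.40V)
Op 1: CLOSE 2-4: Q_total=14.00, C_total=9.00, V=1.56; Q2=6.22, Q4=7.78; dissipated=5.136
Op 2: CLOSE 2-1: Q_total=14.22, C_total=6.00, V=2.37; Q2=9.48, Q1=4.74; dissipated=3.984
Op 3: CLOSE 4-1: Q_total=12.52, C_total=7.00, V=1.79; Q4=8.94, Q1=3.58; dissipated=0.474
Final charges: Q1=3.58, Q2=9.48, Q3=13.00, Q4=8.94, Q5=7.00

Answer: 8.94 μC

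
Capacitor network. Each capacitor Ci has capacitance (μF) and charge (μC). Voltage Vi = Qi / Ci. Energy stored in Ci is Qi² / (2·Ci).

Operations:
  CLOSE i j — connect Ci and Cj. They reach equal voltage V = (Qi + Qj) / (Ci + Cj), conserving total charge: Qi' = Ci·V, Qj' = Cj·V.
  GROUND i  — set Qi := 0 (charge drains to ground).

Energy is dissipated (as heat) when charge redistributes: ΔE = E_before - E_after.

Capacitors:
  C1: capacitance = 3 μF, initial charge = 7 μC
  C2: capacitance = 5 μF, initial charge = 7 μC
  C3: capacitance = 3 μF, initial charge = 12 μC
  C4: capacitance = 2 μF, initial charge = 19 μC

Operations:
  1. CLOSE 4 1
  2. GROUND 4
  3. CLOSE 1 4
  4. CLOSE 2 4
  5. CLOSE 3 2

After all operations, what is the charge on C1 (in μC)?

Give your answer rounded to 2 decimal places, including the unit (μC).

Initial: C1(3μF, Q=7μC, V=2.33V), C2(5μF, Q=7μC, V=1.40V), C3(3μF, Q=12μC, V=4.00V), C4(2μF, Q=19μC, V=9.50V)
Op 1: CLOSE 4-1: Q_total=26.00, C_total=5.00, V=5.20; Q4=10.40, Q1=15.60; dissipated=30.817
Op 2: GROUND 4: Q4=0; energy lost=27.040
Op 3: CLOSE 1-4: Q_total=15.60, C_total=5.00, V=3.12; Q1=9.36, Q4=6.24; dissipated=16.224
Op 4: CLOSE 2-4: Q_total=13.24, C_total=7.00, V=1.89; Q2=9.46, Q4=3.78; dissipated=2.113
Op 5: CLOSE 3-2: Q_total=21.46, C_total=8.00, V=2.68; Q3=8.05, Q2=13.41; dissipated=4.168
Final charges: Q1=9.36, Q2=13.41, Q3=8.05, Q4=3.78

Answer: 9.36 μC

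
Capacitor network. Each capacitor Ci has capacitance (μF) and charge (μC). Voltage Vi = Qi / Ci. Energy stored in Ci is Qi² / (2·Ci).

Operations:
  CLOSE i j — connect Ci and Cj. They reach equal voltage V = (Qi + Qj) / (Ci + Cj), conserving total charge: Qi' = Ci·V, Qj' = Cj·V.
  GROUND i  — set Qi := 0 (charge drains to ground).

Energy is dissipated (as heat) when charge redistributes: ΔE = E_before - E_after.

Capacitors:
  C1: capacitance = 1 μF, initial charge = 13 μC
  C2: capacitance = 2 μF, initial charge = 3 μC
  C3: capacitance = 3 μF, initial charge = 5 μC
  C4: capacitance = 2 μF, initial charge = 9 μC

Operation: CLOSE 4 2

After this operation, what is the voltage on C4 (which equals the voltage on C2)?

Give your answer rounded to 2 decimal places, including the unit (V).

Initial: C1(1μF, Q=13μC, V=13.00V), C2(2μF, Q=3μC, V=1.50V), C3(3μF, Q=5μC, V=1.67V), C4(2μF, Q=9μC, V=4.50V)
Op 1: CLOSE 4-2: Q_total=12.00, C_total=4.00, V=3.00; Q4=6.00, Q2=6.00; dissipated=4.500

Answer: 3.00 V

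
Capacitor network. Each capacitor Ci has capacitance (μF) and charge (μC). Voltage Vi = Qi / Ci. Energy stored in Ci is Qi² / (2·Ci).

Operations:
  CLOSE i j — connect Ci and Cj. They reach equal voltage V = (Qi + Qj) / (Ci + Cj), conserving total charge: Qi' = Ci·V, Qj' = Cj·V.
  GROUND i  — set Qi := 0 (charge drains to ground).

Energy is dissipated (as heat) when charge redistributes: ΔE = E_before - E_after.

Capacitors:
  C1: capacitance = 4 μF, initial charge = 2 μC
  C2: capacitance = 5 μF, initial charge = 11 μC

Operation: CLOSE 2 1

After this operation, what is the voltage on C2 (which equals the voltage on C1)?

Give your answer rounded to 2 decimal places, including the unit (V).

Answer: 1.44 V

Derivation:
Initial: C1(4μF, Q=2μC, V=0.50V), C2(5μF, Q=11μC, V=2.20V)
Op 1: CLOSE 2-1: Q_total=13.00, C_total=9.00, V=1.44; Q2=7.22, Q1=5.78; dissipated=3.211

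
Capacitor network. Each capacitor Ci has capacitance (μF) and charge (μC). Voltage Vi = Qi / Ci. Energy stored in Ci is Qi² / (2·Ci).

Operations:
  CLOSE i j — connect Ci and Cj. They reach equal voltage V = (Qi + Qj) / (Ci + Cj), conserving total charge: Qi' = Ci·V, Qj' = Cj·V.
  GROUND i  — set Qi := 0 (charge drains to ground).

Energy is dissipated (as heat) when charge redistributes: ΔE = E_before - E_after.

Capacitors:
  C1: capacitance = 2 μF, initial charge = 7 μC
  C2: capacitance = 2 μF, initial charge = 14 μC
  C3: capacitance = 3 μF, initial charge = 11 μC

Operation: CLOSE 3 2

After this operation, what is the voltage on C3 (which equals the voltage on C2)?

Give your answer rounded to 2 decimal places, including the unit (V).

Initial: C1(2μF, Q=7μC, V=3.50V), C2(2μF, Q=14μC, V=7.00V), C3(3μF, Q=11μC, V=3.67V)
Op 1: CLOSE 3-2: Q_total=25.00, C_total=5.00, V=5.00; Q3=15.00, Q2=10.00; dissipated=6.667

Answer: 5.00 V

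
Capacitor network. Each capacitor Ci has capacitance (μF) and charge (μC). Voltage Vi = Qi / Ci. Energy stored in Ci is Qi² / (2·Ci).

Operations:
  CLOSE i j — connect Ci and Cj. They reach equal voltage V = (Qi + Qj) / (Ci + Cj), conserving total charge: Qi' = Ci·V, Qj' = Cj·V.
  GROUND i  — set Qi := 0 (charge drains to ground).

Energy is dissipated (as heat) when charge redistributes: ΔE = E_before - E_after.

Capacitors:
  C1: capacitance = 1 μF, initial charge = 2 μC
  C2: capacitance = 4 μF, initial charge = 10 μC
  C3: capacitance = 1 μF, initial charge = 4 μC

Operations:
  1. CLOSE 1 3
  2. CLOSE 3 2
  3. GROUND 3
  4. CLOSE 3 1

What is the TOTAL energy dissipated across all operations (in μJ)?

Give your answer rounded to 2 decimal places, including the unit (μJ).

Initial: C1(1μF, Q=2μC, V=2.00V), C2(4μF, Q=10μC, V=2.50V), C3(1μF, Q=4μC, V=4.00V)
Op 1: CLOSE 1-3: Q_total=6.00, C_total=2.00, V=3.00; Q1=3.00, Q3=3.00; dissipated=1.000
Op 2: CLOSE 3-2: Q_total=13.00, C_total=5.00, V=2.60; Q3=2.60, Q2=10.40; dissipated=0.100
Op 3: GROUND 3: Q3=0; energy lost=3.380
Op 4: CLOSE 3-1: Q_total=3.00, C_total=2.00, V=1.50; Q3=1.50, Q1=1.50; dissipated=2.250
Total dissipated: 6.730 μJ

Answer: 6.73 μJ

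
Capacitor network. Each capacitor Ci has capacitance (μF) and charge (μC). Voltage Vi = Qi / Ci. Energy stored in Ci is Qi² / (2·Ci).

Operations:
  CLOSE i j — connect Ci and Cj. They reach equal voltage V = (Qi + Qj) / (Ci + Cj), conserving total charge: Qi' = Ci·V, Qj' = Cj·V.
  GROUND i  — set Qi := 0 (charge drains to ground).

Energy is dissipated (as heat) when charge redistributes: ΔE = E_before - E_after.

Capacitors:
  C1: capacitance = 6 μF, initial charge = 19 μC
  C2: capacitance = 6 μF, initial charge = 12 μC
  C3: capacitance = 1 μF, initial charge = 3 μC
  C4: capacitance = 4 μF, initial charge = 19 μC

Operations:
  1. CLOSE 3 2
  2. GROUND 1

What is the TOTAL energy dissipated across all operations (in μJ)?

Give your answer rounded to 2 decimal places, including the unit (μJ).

Answer: 30.51 μJ

Derivation:
Initial: C1(6μF, Q=19μC, V=3.17V), C2(6μF, Q=12μC, V=2.00V), C3(1μF, Q=3μC, V=3.00V), C4(4μF, Q=19μC, V=4.75V)
Op 1: CLOSE 3-2: Q_total=15.00, C_total=7.00, V=2.14; Q3=2.14, Q2=12.86; dissipated=0.429
Op 2: GROUND 1: Q1=0; energy lost=30.083
Total dissipated: 30.512 μJ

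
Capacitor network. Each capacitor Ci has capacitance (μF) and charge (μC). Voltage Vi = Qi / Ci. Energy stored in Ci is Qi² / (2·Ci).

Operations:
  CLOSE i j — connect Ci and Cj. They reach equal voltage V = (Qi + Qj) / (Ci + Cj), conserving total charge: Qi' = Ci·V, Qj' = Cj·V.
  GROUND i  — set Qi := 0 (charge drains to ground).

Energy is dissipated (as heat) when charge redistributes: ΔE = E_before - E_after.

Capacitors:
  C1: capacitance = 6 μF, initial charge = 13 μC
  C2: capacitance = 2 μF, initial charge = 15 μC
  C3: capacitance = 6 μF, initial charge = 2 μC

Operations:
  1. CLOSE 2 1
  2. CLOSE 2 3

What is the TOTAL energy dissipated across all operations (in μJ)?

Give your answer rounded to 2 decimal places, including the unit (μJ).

Answer: 28.85 μJ

Derivation:
Initial: C1(6μF, Q=13μC, V=2.17V), C2(2μF, Q=15μC, V=7.50V), C3(6μF, Q=2μC, V=0.33V)
Op 1: CLOSE 2-1: Q_total=28.00, C_total=8.00, V=3.50; Q2=7.00, Q1=21.00; dissipated=21.333
Op 2: CLOSE 2-3: Q_total=9.00, C_total=8.00, V=1.12; Q2=2.25, Q3=6.75; dissipated=7.521
Total dissipated: 28.854 μJ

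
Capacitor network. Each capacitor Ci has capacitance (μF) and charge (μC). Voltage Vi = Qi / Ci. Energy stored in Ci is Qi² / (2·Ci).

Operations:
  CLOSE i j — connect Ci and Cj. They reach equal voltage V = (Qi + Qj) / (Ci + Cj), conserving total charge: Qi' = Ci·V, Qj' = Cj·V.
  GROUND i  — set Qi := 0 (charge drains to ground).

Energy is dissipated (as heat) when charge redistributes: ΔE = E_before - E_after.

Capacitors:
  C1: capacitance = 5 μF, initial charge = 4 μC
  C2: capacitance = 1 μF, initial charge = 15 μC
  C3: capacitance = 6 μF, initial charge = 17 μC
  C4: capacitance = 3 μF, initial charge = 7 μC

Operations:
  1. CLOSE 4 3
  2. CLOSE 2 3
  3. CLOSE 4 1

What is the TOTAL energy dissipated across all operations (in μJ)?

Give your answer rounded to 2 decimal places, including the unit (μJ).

Initial: C1(5μF, Q=4μC, V=0.80V), C2(1μF, Q=15μC, V=15.00V), C3(6μF, Q=17μC, V=2.83V), C4(3μF, Q=7μC, V=2.33V)
Op 1: CLOSE 4-3: Q_total=24.00, C_total=9.00, V=2.67; Q4=8.00, Q3=16.00; dissipated=0.250
Op 2: CLOSE 2-3: Q_total=31.00, C_total=7.00, V=4.43; Q2=4.43, Q3=26.57; dissipated=65.190
Op 3: CLOSE 4-1: Q_total=12.00, C_total=8.00, V=1.50; Q4=4.50, Q1=7.50; dissipated=3.267
Total dissipated: 68.707 μJ

Answer: 68.71 μJ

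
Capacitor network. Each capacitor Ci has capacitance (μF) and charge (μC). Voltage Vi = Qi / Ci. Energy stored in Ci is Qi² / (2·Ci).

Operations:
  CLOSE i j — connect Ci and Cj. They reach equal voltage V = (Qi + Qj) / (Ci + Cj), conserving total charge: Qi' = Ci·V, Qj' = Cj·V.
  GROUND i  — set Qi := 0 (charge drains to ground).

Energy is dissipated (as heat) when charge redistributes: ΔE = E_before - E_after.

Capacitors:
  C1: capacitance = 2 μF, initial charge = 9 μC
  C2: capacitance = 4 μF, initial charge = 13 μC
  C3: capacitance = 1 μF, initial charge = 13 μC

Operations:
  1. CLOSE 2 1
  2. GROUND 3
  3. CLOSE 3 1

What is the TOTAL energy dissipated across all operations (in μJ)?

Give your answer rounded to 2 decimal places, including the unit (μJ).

Answer: 90.02 μJ

Derivation:
Initial: C1(2μF, Q=9μC, V=4.50V), C2(4μF, Q=13μC, V=3.25V), C3(1μF, Q=13μC, V=13.00V)
Op 1: CLOSE 2-1: Q_total=22.00, C_total=6.00, V=3.67; Q2=14.67, Q1=7.33; dissipated=1.042
Op 2: GROUND 3: Q3=0; energy lost=84.500
Op 3: CLOSE 3-1: Q_total=7.33, C_total=3.00, V=2.44; Q3=2.44, Q1=4.89; dissipated=4.481
Total dissipated: 90.023 μJ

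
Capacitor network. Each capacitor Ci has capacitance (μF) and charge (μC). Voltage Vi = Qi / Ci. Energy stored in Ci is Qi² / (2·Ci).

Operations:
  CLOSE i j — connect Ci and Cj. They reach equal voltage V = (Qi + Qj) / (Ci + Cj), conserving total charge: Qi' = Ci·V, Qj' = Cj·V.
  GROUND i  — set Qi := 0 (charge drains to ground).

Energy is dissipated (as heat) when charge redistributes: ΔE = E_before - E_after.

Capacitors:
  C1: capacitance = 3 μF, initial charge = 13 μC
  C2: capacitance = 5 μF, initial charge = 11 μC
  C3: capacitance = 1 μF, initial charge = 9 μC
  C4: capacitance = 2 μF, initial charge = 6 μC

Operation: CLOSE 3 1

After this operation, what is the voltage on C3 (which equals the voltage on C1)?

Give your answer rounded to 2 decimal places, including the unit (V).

Answer: 5.50 V

Derivation:
Initial: C1(3μF, Q=13μC, V=4.33V), C2(5μF, Q=11μC, V=2.20V), C3(1μF, Q=9μC, V=9.00V), C4(2μF, Q=6μC, V=3.00V)
Op 1: CLOSE 3-1: Q_total=22.00, C_total=4.00, V=5.50; Q3=5.50, Q1=16.50; dissipated=8.167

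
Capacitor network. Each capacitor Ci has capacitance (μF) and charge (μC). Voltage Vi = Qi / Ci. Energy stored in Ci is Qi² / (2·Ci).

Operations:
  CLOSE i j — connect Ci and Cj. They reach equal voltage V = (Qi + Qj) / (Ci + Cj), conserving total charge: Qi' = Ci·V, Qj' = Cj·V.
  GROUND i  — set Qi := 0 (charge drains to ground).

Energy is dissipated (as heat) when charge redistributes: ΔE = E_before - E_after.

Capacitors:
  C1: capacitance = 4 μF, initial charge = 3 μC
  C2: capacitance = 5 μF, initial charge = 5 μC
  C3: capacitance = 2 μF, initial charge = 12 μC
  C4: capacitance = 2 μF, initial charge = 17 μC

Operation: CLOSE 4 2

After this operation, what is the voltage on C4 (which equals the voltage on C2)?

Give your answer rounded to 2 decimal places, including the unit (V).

Answer: 3.14 V

Derivation:
Initial: C1(4μF, Q=3μC, V=0.75V), C2(5μF, Q=5μC, V=1.00V), C3(2μF, Q=12μC, V=6.00V), C4(2μF, Q=17μC, V=8.50V)
Op 1: CLOSE 4-2: Q_total=22.00, C_total=7.00, V=3.14; Q4=6.29, Q2=15.71; dissipated=40.179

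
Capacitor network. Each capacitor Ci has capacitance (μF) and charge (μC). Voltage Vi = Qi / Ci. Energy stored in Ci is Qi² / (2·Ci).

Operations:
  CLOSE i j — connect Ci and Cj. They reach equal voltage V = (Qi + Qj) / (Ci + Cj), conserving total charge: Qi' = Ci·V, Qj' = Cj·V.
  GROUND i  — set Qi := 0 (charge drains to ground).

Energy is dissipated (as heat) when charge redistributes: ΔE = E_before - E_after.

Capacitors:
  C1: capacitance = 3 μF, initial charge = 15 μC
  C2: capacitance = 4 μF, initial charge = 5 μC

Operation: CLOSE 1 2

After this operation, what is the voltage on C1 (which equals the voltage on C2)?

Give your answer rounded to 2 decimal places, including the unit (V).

Answer: 2.86 V

Derivation:
Initial: C1(3μF, Q=15μC, V=5.00V), C2(4μF, Q=5μC, V=1.25V)
Op 1: CLOSE 1-2: Q_total=20.00, C_total=7.00, V=2.86; Q1=8.57, Q2=11.43; dissipated=12.054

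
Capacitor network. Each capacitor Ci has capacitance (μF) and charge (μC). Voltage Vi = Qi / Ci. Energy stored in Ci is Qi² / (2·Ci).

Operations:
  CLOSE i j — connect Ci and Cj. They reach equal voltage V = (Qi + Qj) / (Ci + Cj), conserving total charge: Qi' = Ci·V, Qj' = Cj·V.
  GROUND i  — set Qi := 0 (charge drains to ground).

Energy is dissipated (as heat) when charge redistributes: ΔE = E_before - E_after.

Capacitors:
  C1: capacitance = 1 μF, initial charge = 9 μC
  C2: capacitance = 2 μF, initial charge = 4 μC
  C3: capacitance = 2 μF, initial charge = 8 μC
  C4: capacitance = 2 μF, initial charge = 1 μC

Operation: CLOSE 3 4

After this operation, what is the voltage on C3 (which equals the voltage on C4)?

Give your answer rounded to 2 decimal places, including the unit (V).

Initial: C1(1μF, Q=9μC, V=9.00V), C2(2μF, Q=4μC, V=2.00V), C3(2μF, Q=8μC, V=4.00V), C4(2μF, Q=1μC, V=0.50V)
Op 1: CLOSE 3-4: Q_total=9.00, C_total=4.00, V=2.25; Q3=4.50, Q4=4.50; dissipated=6.125

Answer: 2.25 V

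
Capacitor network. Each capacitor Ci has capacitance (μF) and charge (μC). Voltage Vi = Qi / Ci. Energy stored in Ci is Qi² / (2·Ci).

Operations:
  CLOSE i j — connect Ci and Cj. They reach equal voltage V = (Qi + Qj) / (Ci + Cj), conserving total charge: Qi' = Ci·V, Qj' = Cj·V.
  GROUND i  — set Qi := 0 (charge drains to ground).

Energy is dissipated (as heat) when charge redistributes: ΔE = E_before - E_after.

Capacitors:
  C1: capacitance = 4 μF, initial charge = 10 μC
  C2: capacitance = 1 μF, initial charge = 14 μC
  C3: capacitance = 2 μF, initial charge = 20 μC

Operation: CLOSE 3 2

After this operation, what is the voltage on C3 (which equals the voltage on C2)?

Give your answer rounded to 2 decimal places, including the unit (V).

Initial: C1(4μF, Q=10μC, V=2.50V), C2(1μF, Q=14μC, V=14.00V), C3(2μF, Q=20μC, V=10.00V)
Op 1: CLOSE 3-2: Q_total=34.00, C_total=3.00, V=11.33; Q3=22.67, Q2=11.33; dissipated=5.333

Answer: 11.33 V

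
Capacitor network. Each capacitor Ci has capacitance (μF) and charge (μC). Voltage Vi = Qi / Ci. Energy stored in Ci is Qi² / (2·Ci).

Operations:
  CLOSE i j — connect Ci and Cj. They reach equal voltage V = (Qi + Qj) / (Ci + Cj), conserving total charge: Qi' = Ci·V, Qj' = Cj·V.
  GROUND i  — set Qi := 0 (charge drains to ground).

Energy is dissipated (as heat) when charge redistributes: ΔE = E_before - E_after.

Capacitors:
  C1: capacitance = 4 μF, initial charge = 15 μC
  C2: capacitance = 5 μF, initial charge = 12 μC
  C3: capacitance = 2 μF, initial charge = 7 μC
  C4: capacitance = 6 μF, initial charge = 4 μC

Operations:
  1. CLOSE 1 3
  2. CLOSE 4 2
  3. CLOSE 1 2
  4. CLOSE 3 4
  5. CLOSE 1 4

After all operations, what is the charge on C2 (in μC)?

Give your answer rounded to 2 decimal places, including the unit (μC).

Answer: 12.19 μC

Derivation:
Initial: C1(4μF, Q=15μC, V=3.75V), C2(5μF, Q=12μC, V=2.40V), C3(2μF, Q=7μC, V=3.50V), C4(6μF, Q=4μC, V=0.67V)
Op 1: CLOSE 1-3: Q_total=22.00, C_total=6.00, V=3.67; Q1=14.67, Q3=7.33; dissipated=0.042
Op 2: CLOSE 4-2: Q_total=16.00, C_total=11.00, V=1.45; Q4=8.73, Q2=7.27; dissipated=4.097
Op 3: CLOSE 1-2: Q_total=21.94, C_total=9.00, V=2.44; Q1=9.75, Q2=12.19; dissipated=5.437
Op 4: CLOSE 3-4: Q_total=16.06, C_total=8.00, V=2.01; Q3=4.02, Q4=12.05; dissipated=3.670
Op 5: CLOSE 1-4: Q_total=21.80, C_total=10.00, V=2.18; Q1=8.72, Q4=13.08; dissipated=0.222
Final charges: Q1=8.72, Q2=12.19, Q3=4.02, Q4=13.08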